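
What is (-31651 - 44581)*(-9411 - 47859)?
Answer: 4365806640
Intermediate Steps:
(-31651 - 44581)*(-9411 - 47859) = -76232*(-57270) = 4365806640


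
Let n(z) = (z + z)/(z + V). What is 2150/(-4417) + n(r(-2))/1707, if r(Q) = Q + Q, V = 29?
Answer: -91786586/188495475 ≈ -0.48694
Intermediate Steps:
r(Q) = 2*Q
n(z) = 2*z/(29 + z) (n(z) = (z + z)/(z + 29) = (2*z)/(29 + z) = 2*z/(29 + z))
2150/(-4417) + n(r(-2))/1707 = 2150/(-4417) + (2*(2*(-2))/(29 + 2*(-2)))/1707 = 2150*(-1/4417) + (2*(-4)/(29 - 4))*(1/1707) = -2150/4417 + (2*(-4)/25)*(1/1707) = -2150/4417 + (2*(-4)*(1/25))*(1/1707) = -2150/4417 - 8/25*1/1707 = -2150/4417 - 8/42675 = -91786586/188495475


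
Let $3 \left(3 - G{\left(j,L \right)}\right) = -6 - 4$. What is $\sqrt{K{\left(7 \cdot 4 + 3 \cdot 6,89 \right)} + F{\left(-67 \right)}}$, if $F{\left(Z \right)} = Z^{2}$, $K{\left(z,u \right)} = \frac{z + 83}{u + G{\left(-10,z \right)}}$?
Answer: $\frac{7 \sqrt{7495774}}{286} \approx 67.01$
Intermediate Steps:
$G{\left(j,L \right)} = \frac{19}{3}$ ($G{\left(j,L \right)} = 3 - \frac{-6 - 4}{3} = 3 - - \frac{10}{3} = 3 + \frac{10}{3} = \frac{19}{3}$)
$K{\left(z,u \right)} = \frac{83 + z}{\frac{19}{3} + u}$ ($K{\left(z,u \right)} = \frac{z + 83}{u + \frac{19}{3}} = \frac{83 + z}{\frac{19}{3} + u}$)
$\sqrt{K{\left(7 \cdot 4 + 3 \cdot 6,89 \right)} + F{\left(-67 \right)}} = \sqrt{\frac{3 \left(83 + \left(7 \cdot 4 + 3 \cdot 6\right)\right)}{19 + 3 \cdot 89} + \left(-67\right)^{2}} = \sqrt{\frac{3 \left(83 + \left(28 + 18\right)\right)}{19 + 267} + 4489} = \sqrt{\frac{3 \left(83 + 46\right)}{286} + 4489} = \sqrt{3 \cdot \frac{1}{286} \cdot 129 + 4489} = \sqrt{\frac{387}{286} + 4489} = \sqrt{\frac{1284241}{286}} = \frac{7 \sqrt{7495774}}{286}$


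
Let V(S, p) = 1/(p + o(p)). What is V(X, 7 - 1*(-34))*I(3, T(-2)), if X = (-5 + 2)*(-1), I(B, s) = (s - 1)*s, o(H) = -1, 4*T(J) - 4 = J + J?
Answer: 0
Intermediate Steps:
T(J) = 1 + J/2 (T(J) = 1 + (J + J)/4 = 1 + (2*J)/4 = 1 + J/2)
I(B, s) = s*(-1 + s) (I(B, s) = (-1 + s)*s = s*(-1 + s))
X = 3 (X = -3*(-1) = 3)
V(S, p) = 1/(-1 + p) (V(S, p) = 1/(p - 1) = 1/(-1 + p))
V(X, 7 - 1*(-34))*I(3, T(-2)) = ((1 + (½)*(-2))*(-1 + (1 + (½)*(-2))))/(-1 + (7 - 1*(-34))) = ((1 - 1)*(-1 + (1 - 1)))/(-1 + (7 + 34)) = (0*(-1 + 0))/(-1 + 41) = (0*(-1))/40 = (1/40)*0 = 0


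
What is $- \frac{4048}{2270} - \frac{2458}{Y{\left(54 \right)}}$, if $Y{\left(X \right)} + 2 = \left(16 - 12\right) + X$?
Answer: $- \frac{1451587}{31780} \approx -45.676$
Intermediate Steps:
$Y{\left(X \right)} = 2 + X$ ($Y{\left(X \right)} = -2 + \left(\left(16 - 12\right) + X\right) = -2 + \left(4 + X\right) = 2 + X$)
$- \frac{4048}{2270} - \frac{2458}{Y{\left(54 \right)}} = - \frac{4048}{2270} - \frac{2458}{2 + 54} = \left(-4048\right) \frac{1}{2270} - \frac{2458}{56} = - \frac{2024}{1135} - \frac{1229}{28} = - \frac{1451587}{31780}$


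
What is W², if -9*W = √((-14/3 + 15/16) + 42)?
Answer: 1837/3888 ≈ 0.47248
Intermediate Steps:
W = -√5511/108 (W = -√((-14/3 + 15/16) + 42)/9 = -√(-179/48 + 42)/9 = -√5511/108 ≈ -0.68737)
W² = (-√5511/108)² = 1837/3888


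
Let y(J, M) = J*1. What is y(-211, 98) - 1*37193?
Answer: -37404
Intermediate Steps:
y(J, M) = J
y(-211, 98) - 1*37193 = -211 - 1*37193 = -211 - 37193 = -37404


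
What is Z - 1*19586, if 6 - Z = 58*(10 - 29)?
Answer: -18478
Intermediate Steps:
Z = 1108 (Z = 6 - 58*(10 - 29) = 6 - 58*(-19) = 6 - 1*(-1102) = 6 + 1102 = 1108)
Z - 1*19586 = 1108 - 1*19586 = 1108 - 19586 = -18478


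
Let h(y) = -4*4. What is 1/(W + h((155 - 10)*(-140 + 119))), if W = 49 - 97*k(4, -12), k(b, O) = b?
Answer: -1/355 ≈ -0.0028169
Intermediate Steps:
W = -339 (W = 49 - 97*4 = 49 - 388 = -339)
h(y) = -16
1/(W + h((155 - 10)*(-140 + 119))) = 1/(-339 - 16) = 1/(-355) = -1/355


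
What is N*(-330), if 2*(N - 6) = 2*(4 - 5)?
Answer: -1650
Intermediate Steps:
N = 5 (N = 6 + (2*(4 - 5))/2 = 6 + (2*(-1))/2 = 6 + (½)*(-2) = 6 - 1 = 5)
N*(-330) = 5*(-330) = -1650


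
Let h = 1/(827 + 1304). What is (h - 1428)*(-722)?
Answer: 2197094374/2131 ≈ 1.0310e+6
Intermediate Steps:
h = 1/2131 ≈ 0.00046926
(h - 1428)*(-722) = (1/2131 - 1428)*(-722) = -3043067/2131*(-722) = 2197094374/2131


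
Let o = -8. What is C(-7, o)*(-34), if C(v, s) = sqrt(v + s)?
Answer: -34*I*sqrt(15) ≈ -131.68*I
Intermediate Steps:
C(v, s) = sqrt(s + v)
C(-7, o)*(-34) = sqrt(-8 - 7)*(-34) = sqrt(-15)*(-34) = (I*sqrt(15))*(-34) = -34*I*sqrt(15)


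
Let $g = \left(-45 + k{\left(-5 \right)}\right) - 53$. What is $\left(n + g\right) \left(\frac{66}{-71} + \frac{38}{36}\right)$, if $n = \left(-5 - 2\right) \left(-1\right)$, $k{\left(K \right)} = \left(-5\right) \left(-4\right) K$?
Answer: $- \frac{30751}{1278} \approx -24.062$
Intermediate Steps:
$k{\left(K \right)} = 20 K$
$g = -198$ ($g = \left(-45 + 20 \left(-5\right)\right) - 53 = \left(-45 - 100\right) - 53 = -145 - 53 = -198$)
$n = 7$ ($n = \left(-7\right) \left(-1\right) = 7$)
$\left(n + g\right) \left(\frac{66}{-71} + \frac{38}{36}\right) = \left(7 - 198\right) \left(\frac{66}{-71} + \frac{38}{36}\right) = - 191 \left(66 \left(- \frac{1}{71}\right) + 38 \cdot \frac{1}{36}\right) = - 191 \left(- \frac{66}{71} + \frac{19}{18}\right) = \left(-191\right) \frac{161}{1278} = - \frac{30751}{1278}$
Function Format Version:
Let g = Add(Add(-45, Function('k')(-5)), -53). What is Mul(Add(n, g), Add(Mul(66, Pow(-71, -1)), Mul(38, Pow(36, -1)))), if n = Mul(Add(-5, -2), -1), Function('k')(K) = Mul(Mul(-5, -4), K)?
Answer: Rational(-30751, 1278) ≈ -24.062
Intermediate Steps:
Function('k')(K) = Mul(20, K)
g = -198 (g = Add(Add(-45, Mul(20, -5)), -53) = Add(Add(-45, -100), -53) = Add(-145, -53) = -198)
n = 7 (n = Mul(-7, -1) = 7)
Mul(Add(n, g), Add(Mul(66, Pow(-71, -1)), Mul(38, Pow(36, -1)))) = Mul(Add(7, -198), Add(Mul(66, Pow(-71, -1)), Mul(38, Pow(36, -1)))) = Mul(-191, Add(Mul(66, Rational(-1, 71)), Mul(38, Rational(1, 36)))) = Mul(-191, Add(Rational(-66, 71), Rational(19, 18))) = Mul(-191, Rational(161, 1278)) = Rational(-30751, 1278)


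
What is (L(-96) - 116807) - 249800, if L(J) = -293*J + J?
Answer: -338575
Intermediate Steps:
L(J) = -292*J
(L(-96) - 116807) - 249800 = (-292*(-96) - 116807) - 249800 = (28032 - 116807) - 249800 = -88775 - 249800 = -338575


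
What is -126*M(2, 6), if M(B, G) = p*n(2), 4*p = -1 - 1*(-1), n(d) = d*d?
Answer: 0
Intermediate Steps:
n(d) = d²
p = 0 (p = (-1 - 1*(-1))/4 = (-1 + 1)/4 = (¼)*0 = 0)
M(B, G) = 0 (M(B, G) = 0*2² = 0*4 = 0)
-126*M(2, 6) = -126*0 = 0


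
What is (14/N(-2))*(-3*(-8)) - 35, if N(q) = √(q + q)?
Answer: -35 - 168*I ≈ -35.0 - 168.0*I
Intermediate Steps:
N(q) = √2*√q (N(q) = √(2*q) = √2*√q)
(14/N(-2))*(-3*(-8)) - 35 = (14/((√2*√(-2))))*(-3*(-8)) - 35 = (14/((√2*(I*√2))))*24 - 35 = (14/((2*I)))*24 - 35 = (14*(-I/2))*24 - 35 = -7*I*24 - 35 = -168*I - 35 = -35 - 168*I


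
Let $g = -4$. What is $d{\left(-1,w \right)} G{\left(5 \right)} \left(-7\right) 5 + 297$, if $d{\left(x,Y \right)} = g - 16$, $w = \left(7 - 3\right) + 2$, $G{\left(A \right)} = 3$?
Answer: $2397$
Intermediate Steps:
$w = 6$ ($w = 4 + 2 = 6$)
$d{\left(x,Y \right)} = -20$ ($d{\left(x,Y \right)} = -4 - 16 = -20$)
$d{\left(-1,w \right)} G{\left(5 \right)} \left(-7\right) 5 + 297 = - 20 \cdot 3 \left(-7\right) 5 + 297 = - 20 \left(\left(-21\right) 5\right) + 297 = \left(-20\right) \left(-105\right) + 297 = 2100 + 297 = 2397$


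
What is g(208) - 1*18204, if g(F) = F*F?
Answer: 25060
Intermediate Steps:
g(F) = F²
g(208) - 1*18204 = 208² - 1*18204 = 43264 - 18204 = 25060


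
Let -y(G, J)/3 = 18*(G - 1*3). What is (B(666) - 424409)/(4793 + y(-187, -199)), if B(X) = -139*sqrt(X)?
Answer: -424409/15053 - 417*sqrt(74)/15053 ≈ -28.433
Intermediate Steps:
y(G, J) = 162 - 54*G (y(G, J) = -54*(G - 1*3) = -54*(G - 3) = -54*(-3 + G) = -3*(-54 + 18*G) = 162 - 54*G)
(B(666) - 424409)/(4793 + y(-187, -199)) = (-417*sqrt(74) - 424409)/(4793 + (162 - 54*(-187))) = (-417*sqrt(74) - 424409)/(4793 + (162 + 10098)) = (-417*sqrt(74) - 424409)/(4793 + 10260) = (-424409 - 417*sqrt(74))/15053 = (-424409 - 417*sqrt(74))*(1/15053) = -424409/15053 - 417*sqrt(74)/15053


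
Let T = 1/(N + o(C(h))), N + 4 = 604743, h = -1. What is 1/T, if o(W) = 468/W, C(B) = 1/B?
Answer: 604271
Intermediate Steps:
N = 604739 (N = -4 + 604743 = 604739)
T = 1/604271 (T = 1/(604739 + 468/(1/(-1))) = 1/(604739 + 468/(-1)) = 1/(604739 + 468*(-1)) = 1/(604739 - 468) = 1/604271 ≈ 1.6549e-6)
1/T = 1/(1/604271) = 604271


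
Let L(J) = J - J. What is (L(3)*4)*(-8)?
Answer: 0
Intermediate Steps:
L(J) = 0
(L(3)*4)*(-8) = (0*4)*(-8) = 0*(-8) = 0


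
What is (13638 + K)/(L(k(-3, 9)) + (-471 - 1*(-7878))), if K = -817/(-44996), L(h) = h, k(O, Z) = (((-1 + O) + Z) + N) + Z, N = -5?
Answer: 613656265/333690336 ≈ 1.8390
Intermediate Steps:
k(O, Z) = -6 + O + 2*Z (k(O, Z) = (((-1 + O) + Z) - 5) + Z = ((-1 + O + Z) - 5) + Z = (-6 + O + Z) + Z = -6 + O + 2*Z)
K = 817/44996 (K = -817*(-1/44996) = 817/44996 ≈ 0.018157)
(13638 + K)/(L(k(-3, 9)) + (-471 - 1*(-7878))) = (13638 + 817/44996)/((-6 - 3 + 2*9) + (-471 - 1*(-7878))) = 613656265/(44996*((-6 - 3 + 18) + (-471 + 7878))) = 613656265/(44996*(9 + 7407)) = (613656265/44996)/7416 = (613656265/44996)*(1/7416) = 613656265/333690336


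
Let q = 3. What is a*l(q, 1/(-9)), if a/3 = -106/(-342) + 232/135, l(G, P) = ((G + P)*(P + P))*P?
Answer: 270556/623295 ≈ 0.43407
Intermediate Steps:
l(G, P) = 2*P²*(G + P) (l(G, P) = ((G + P)*(2*P))*P = (2*P*(G + P))*P = 2*P²*(G + P))
a = 5203/855 (a = 3*(-106/(-342) + 232/135) = 3*(-106*(-1/342) + 232*(1/135)) = 3*(53/171 + 232/135) = 3*(5203/2565) = 5203/855 ≈ 6.0854)
a*l(q, 1/(-9)) = 5203*(2*(1/(-9))²*(3 + 1/(-9)))/855 = 5203*(2*(-⅑)²*(3 - ⅑))/855 = 5203*(2*(1/81)*(26/9))/855 = (5203/855)*(52/729) = 270556/623295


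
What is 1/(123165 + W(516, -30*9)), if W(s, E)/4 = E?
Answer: 1/122085 ≈ 8.1910e-6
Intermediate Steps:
W(s, E) = 4*E
1/(123165 + W(516, -30*9)) = 1/(123165 + 4*(-30*9)) = 1/(123165 + 4*(-270)) = 1/(123165 - 1080) = 1/122085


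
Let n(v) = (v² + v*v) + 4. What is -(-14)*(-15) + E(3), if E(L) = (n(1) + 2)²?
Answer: -146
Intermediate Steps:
n(v) = 4 + 2*v² (n(v) = (v² + v²) + 4 = 2*v² + 4 = 4 + 2*v²)
E(L) = 64 (E(L) = ((4 + 2*1²) + 2)² = ((4 + 2*1) + 2)² = ((4 + 2) + 2)² = (6 + 2)² = 8² = 64)
-(-14)*(-15) + E(3) = -(-14)*(-15) + 64 = -14*15 + 64 = -210 + 64 = -146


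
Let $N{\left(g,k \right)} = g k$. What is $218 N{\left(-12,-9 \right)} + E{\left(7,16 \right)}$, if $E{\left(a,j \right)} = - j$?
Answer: $23528$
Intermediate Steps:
$218 N{\left(-12,-9 \right)} + E{\left(7,16 \right)} = 218 \left(\left(-12\right) \left(-9\right)\right) - 16 = 218 \cdot 108 - 16 = 23544 - 16 = 23528$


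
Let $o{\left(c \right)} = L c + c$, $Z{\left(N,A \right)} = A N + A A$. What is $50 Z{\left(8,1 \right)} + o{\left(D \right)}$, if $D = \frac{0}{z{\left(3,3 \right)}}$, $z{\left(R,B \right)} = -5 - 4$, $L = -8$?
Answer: $450$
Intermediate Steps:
$z{\left(R,B \right)} = -9$ ($z{\left(R,B \right)} = -5 - 4 = -9$)
$D = 0$ ($D = \frac{0}{-9} = 0 \left(- \frac{1}{9}\right) = 0$)
$Z{\left(N,A \right)} = A^{2} + A N$ ($Z{\left(N,A \right)} = A N + A^{2} = A^{2} + A N$)
$o{\left(c \right)} = - 7 c$ ($o{\left(c \right)} = - 8 c + c = - 7 c$)
$50 Z{\left(8,1 \right)} + o{\left(D \right)} = 50 \cdot 1 \left(1 + 8\right) - 0 = 50 \cdot 1 \cdot 9 + 0 = 50 \cdot 9 + 0 = 450 + 0 = 450$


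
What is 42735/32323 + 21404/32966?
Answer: 1050321751/532780009 ≈ 1.9714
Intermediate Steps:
42735/32323 + 21404/32966 = 42735*(1/32323) + 21404*(1/32966) = 42735/32323 + 10702/16483 = 1050321751/532780009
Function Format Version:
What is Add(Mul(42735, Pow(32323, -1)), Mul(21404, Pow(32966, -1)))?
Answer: Rational(1050321751, 532780009) ≈ 1.9714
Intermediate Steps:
Add(Mul(42735, Pow(32323, -1)), Mul(21404, Pow(32966, -1))) = Add(Mul(42735, Rational(1, 32323)), Mul(21404, Rational(1, 32966))) = Add(Rational(42735, 32323), Rational(10702, 16483)) = Rational(1050321751, 532780009)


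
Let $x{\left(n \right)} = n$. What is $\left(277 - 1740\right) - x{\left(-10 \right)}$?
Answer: $-1453$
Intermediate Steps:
$\left(277 - 1740\right) - x{\left(-10 \right)} = \left(277 - 1740\right) - -10 = \left(277 - 1740\right) + 10 = -1463 + 10 = -1453$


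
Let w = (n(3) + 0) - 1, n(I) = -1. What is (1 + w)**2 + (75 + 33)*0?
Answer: 1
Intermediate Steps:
w = -2 (w = (-1 + 0) - 1 = -1 - 1 = -2)
(1 + w)**2 + (75 + 33)*0 = (1 - 2)**2 + (75 + 33)*0 = (-1)**2 + 108*0 = 1 + 0 = 1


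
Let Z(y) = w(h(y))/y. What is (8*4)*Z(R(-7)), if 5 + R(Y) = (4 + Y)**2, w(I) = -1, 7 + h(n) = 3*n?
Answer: -8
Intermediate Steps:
h(n) = -7 + 3*n
R(Y) = -5 + (4 + Y)**2
Z(y) = -1/y
(8*4)*Z(R(-7)) = (8*4)*(-1/(-5 + (4 - 7)**2)) = 32*(-1/(-5 + (-3)**2)) = 32*(-1/(-5 + 9)) = 32*(-1/4) = -8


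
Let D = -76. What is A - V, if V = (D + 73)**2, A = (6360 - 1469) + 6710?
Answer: 11592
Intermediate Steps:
A = 11601 (A = 4891 + 6710 = 11601)
V = 9 (V = (-76 + 73)**2 = (-3)**2 = 9)
A - V = 11601 - 1*9 = 11601 - 9 = 11592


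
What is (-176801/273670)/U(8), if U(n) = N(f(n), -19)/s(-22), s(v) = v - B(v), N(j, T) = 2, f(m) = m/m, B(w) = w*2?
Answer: -1944811/273670 ≈ -7.1064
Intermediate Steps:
B(w) = 2*w
f(m) = 1
s(v) = -v (s(v) = v - 2*v = -v)
U(n) = 1/11 (U(n) = 2/((-1*(-22))) = 2/22 = 2*(1/22) = 1/11)
(-176801/273670)/U(8) = (-176801/273670)/(1/11) = -176801*1/273670*11 = -176801/273670*11 = -1944811/273670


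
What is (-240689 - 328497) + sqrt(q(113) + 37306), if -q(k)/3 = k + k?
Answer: -569186 + 2*sqrt(9157) ≈ -5.6900e+5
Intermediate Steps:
q(k) = -6*k (q(k) = -3*(k + k) = -6*k)
(-240689 - 328497) + sqrt(q(113) + 37306) = (-240689 - 328497) + sqrt(-6*113 + 37306) = -569186 + sqrt(-678 + 37306) = -569186 + sqrt(36628) = -569186 + 2*sqrt(9157)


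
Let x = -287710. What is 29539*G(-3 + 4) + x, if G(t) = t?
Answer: -258171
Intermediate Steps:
29539*G(-3 + 4) + x = 29539*(-3 + 4) - 287710 = 29539*1 - 287710 = 29539 - 287710 = -258171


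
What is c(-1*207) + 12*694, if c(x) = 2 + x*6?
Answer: 7088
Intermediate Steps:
c(x) = 2 + 6*x
c(-1*207) + 12*694 = (2 + 6*(-1*207)) + 12*694 = (2 + 6*(-207)) + 8328 = (2 - 1242) + 8328 = -1240 + 8328 = 7088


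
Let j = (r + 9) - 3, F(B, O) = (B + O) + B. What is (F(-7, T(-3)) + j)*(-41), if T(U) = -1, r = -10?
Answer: 779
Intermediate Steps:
F(B, O) = O + 2*B
j = -4 (j = (-10 + 9) - 3 = -1 - 3 = -4)
(F(-7, T(-3)) + j)*(-41) = ((-1 + 2*(-7)) - 4)*(-41) = ((-1 - 14) - 4)*(-41) = (-15 - 4)*(-41) = -19*(-41) = 779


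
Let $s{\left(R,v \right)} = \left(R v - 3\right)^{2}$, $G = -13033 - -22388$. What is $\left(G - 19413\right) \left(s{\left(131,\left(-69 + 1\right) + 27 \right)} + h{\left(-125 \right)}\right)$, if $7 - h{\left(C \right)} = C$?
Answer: $-290475120464$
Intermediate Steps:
$h{\left(C \right)} = 7 - C$
$G = 9355$ ($G = -13033 + 22388 = 9355$)
$s{\left(R,v \right)} = \left(-3 + R v\right)^{2}$
$\left(G - 19413\right) \left(s{\left(131,\left(-69 + 1\right) + 27 \right)} + h{\left(-125 \right)}\right) = \left(9355 - 19413\right) \left(\left(-3 + 131 \left(\left(-69 + 1\right) + 27\right)\right)^{2} + \left(7 - -125\right)\right) = - 10058 \left(\left(-3 + 131 \left(-68 + 27\right)\right)^{2} + \left(7 + 125\right)\right) = - 10058 \left(\left(-3 + 131 \left(-41\right)\right)^{2} + 132\right) = - 10058 \left(\left(-3 - 5371\right)^{2} + 132\right) = - 10058 \left(\left(-5374\right)^{2} + 132\right) = - 10058 \left(28879876 + 132\right) = \left(-10058\right) 28880008 = -290475120464$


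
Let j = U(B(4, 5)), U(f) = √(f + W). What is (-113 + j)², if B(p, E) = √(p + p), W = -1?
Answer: (113 - √(-1 + 2*√2))² ≈ 12465.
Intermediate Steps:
B(p, E) = √2*√p (B(p, E) = √(2*p) = √2*√p)
U(f) = √(-1 + f) (U(f) = √(f - 1) = √(-1 + f))
j = √(-1 + 2*√2) (j = √(-1 + √2*√4) = √(-1 + √2*2) = √(-1 + 2*√2) ≈ 1.3522)
(-113 + j)² = (-113 + √(-1 + 2*√2))²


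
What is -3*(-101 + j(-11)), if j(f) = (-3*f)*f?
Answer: 1392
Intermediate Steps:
j(f) = -3*f**2
-3*(-101 + j(-11)) = -3*(-101 - 3*(-11)**2) = -3*(-101 - 3*121) = -3*(-101 - 363) = -3*(-464) = 1392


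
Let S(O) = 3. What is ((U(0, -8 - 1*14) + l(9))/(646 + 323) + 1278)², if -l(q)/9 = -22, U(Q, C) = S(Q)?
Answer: 170454205321/104329 ≈ 1.6338e+6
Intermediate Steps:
U(Q, C) = 3
l(q) = 198 (l(q) = -9*(-22) = 198)
((U(0, -8 - 1*14) + l(9))/(646 + 323) + 1278)² = ((3 + 198)/(646 + 323) + 1278)² = (201/969 + 1278)² = (201*(1/969) + 1278)² = (67/323 + 1278)² = (412861/323)² = 170454205321/104329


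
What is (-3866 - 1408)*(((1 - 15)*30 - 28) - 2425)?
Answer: 15152202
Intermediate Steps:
(-3866 - 1408)*(((1 - 15)*30 - 28) - 2425) = -5274*((-14*30 - 28) - 2425) = -5274*((-420 - 28) - 2425) = -5274*(-448 - 2425) = -5274*(-2873) = 15152202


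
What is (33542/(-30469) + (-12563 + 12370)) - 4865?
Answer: -154145744/30469 ≈ -5059.1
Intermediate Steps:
(33542/(-30469) + (-12563 + 12370)) - 4865 = (33542*(-1/30469) - 193) - 4865 = (-33542/30469 - 193) - 4865 = -5914059/30469 - 4865 = -154145744/30469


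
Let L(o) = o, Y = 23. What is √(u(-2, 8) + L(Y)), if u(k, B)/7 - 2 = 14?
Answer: 3*√15 ≈ 11.619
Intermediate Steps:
u(k, B) = 112 (u(k, B) = 14 + 7*14 = 14 + 98 = 112)
√(u(-2, 8) + L(Y)) = √(112 + 23) = √135 = 3*√15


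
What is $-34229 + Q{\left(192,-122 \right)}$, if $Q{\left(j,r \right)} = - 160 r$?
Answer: $-14709$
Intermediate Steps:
$-34229 + Q{\left(192,-122 \right)} = -34229 - -19520 = -34229 + 19520 = -14709$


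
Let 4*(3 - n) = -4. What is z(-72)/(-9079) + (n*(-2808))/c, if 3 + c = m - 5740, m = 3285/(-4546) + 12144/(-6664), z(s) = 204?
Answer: 381723511692876/197534826370553 ≈ 1.9324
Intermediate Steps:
n = 4 (n = 3 - 1/4*(-4) = 3 + 1 = 4)
m = -9637233/3786818 (m = 3285*(-1/4546) + 12144*(-1/6664) = -3285/4546 - 1518/833 = -9637233/3786818 ≈ -2.5449)
c = -21757333007/3786818 (c = -3 + (-9637233/3786818 - 5740) = -3 - 21745972553/3786818 = -21757333007/3786818 ≈ -5745.5)
z(-72)/(-9079) + (n*(-2808))/c = 204/(-9079) + (4*(-2808))/(-21757333007/3786818) = 204*(-1/9079) - 11232*(-3786818/21757333007) = -204/9079 + 42533539776/21757333007 = 381723511692876/197534826370553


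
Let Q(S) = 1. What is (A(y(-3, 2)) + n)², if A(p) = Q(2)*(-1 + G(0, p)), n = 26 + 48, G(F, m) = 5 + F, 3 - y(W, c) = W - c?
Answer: 6084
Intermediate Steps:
y(W, c) = 3 + c - W (y(W, c) = 3 - (W - c) = 3 + (c - W) = 3 + c - W)
n = 74
A(p) = 4 (A(p) = 1*(-1 + (5 + 0)) = 1*(-1 + 5) = 1*4 = 4)
(A(y(-3, 2)) + n)² = (4 + 74)² = 78² = 6084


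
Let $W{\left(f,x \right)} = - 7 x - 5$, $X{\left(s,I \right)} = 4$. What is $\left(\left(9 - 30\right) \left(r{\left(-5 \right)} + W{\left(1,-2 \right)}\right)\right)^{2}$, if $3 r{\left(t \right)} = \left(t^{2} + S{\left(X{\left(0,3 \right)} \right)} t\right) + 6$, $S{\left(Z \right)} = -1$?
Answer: $194481$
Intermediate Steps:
$W{\left(f,x \right)} = -5 - 7 x$
$r{\left(t \right)} = 2 - \frac{t}{3} + \frac{t^{2}}{3}$ ($r{\left(t \right)} = \frac{\left(t^{2} - t\right) + 6}{3} = \frac{6 + t^{2} - t}{3} = 2 - \frac{t}{3} + \frac{t^{2}}{3}$)
$\left(\left(9 - 30\right) \left(r{\left(-5 \right)} + W{\left(1,-2 \right)}\right)\right)^{2} = \left(\left(9 - 30\right) \left(\left(2 - - \frac{5}{3} + \frac{\left(-5\right)^{2}}{3}\right) - -9\right)\right)^{2} = \left(- 21 \left(\left(2 + \frac{5}{3} + \frac{1}{3} \cdot 25\right) + \left(-5 + 14\right)\right)\right)^{2} = \left(- 21 \left(\left(2 + \frac{5}{3} + \frac{25}{3}\right) + 9\right)\right)^{2} = \left(- 21 \left(12 + 9\right)\right)^{2} = \left(\left(-21\right) 21\right)^{2} = \left(-441\right)^{2} = 194481$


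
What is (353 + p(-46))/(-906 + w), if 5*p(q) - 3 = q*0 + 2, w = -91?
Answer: -354/997 ≈ -0.35507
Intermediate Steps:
p(q) = 1 (p(q) = 3/5 + (q*0 + 2)/5 = 3/5 + (0 + 2)/5 = 3/5 + (1/5)*2 = 3/5 + 2/5 = 1)
(353 + p(-46))/(-906 + w) = (353 + 1)/(-906 - 91) = 354/(-997) = 354*(-1/997) = -354/997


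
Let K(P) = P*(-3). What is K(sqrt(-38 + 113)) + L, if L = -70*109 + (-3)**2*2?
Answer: -7612 - 15*sqrt(3) ≈ -7638.0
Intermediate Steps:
K(P) = -3*P
L = -7612 (L = -7630 + 9*2 = -7630 + 18 = -7612)
K(sqrt(-38 + 113)) + L = -3*sqrt(-38 + 113) - 7612 = -15*sqrt(3) - 7612 = -7612 - 15*sqrt(3)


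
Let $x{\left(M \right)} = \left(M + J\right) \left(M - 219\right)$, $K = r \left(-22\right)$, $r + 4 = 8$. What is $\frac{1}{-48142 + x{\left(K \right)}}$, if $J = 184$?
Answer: $- \frac{1}{77614} \approx -1.2884 \cdot 10^{-5}$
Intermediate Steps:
$r = 4$ ($r = -4 + 8 = 4$)
$K = -88$ ($K = 4 \left(-22\right) = -88$)
$x{\left(M \right)} = \left(-219 + M\right) \left(184 + M\right)$ ($x{\left(M \right)} = \left(M + 184\right) \left(M - 219\right) = \left(184 + M\right) \left(-219 + M\right) = \left(-219 + M\right) \left(184 + M\right)$)
$\frac{1}{-48142 + x{\left(K \right)}} = \frac{1}{-48142 - \left(37216 - 7744\right)} = \frac{1}{-48142 + \left(-40296 + 7744 + 3080\right)} = \frac{1}{-48142 - 29472} = \frac{1}{-77614} = - \frac{1}{77614}$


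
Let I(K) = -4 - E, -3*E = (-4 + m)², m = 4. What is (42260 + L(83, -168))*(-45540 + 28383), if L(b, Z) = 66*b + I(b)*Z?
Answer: -830570370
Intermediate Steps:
E = 0 (E = -(-4 + 4)²/3 = -⅓*0² = -⅓*0 = 0)
I(K) = -4 (I(K) = -4 - 1*0 = -4 + 0 = -4)
L(b, Z) = -4*Z + 66*b (L(b, Z) = 66*b - 4*Z = -4*Z + 66*b)
(42260 + L(83, -168))*(-45540 + 28383) = (42260 + (-4*(-168) + 66*83))*(-45540 + 28383) = (42260 + (672 + 5478))*(-17157) = (42260 + 6150)*(-17157) = 48410*(-17157) = -830570370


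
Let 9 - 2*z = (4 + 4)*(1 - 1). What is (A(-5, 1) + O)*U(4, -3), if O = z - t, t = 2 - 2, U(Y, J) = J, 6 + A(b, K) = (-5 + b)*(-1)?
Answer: -51/2 ≈ -25.500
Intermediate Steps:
A(b, K) = -1 - b (A(b, K) = -6 + (-5 + b)*(-1) = -6 + (5 - b) = -1 - b)
z = 9/2 (z = 9/2 - (4 + 4)*(1 - 1)/2 = 9/2 - 4*0 = 9/2 - 1/2*0 = 9/2 + 0 = 9/2 ≈ 4.5000)
t = 0
O = 9/2 (O = 9/2 - 1*0 = 9/2 + 0 = 9/2 ≈ 4.5000)
(A(-5, 1) + O)*U(4, -3) = ((-1 - 1*(-5)) + 9/2)*(-3) = ((-1 + 5) + 9/2)*(-3) = (4 + 9/2)*(-3) = (17/2)*(-3) = -51/2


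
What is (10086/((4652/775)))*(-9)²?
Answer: 316574325/2326 ≈ 1.3610e+5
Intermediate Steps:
(10086/((4652/775)))*(-9)² = (10086/((4652*(1/775))))*81 = (10086/(4652/775))*81 = (10086*(775/4652))*81 = (3908325/2326)*81 = 316574325/2326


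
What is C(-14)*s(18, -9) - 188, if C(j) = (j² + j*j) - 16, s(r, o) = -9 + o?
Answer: -6956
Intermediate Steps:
C(j) = -16 + 2*j² (C(j) = (j² + j²) - 16 = 2*j² - 16 = -16 + 2*j²)
C(-14)*s(18, -9) - 188 = (-16 + 2*(-14)²)*(-9 - 9) - 188 = (-16 + 2*196)*(-18) - 188 = (-16 + 392)*(-18) - 188 = 376*(-18) - 188 = -6768 - 188 = -6956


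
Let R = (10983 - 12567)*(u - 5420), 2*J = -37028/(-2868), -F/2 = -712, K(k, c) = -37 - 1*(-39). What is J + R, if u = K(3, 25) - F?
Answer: 15541311209/1434 ≈ 1.0838e+7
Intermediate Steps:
K(k, c) = 2 (K(k, c) = -37 + 39 = 2)
F = 1424 (F = -2*(-712) = 1424)
J = 9257/1434 (J = (-37028/(-2868))/2 = (-37028*(-1/2868))/2 = (1/2)*(9257/717) = 9257/1434 ≈ 6.4554)
u = -1422 (u = 2 - 1*1424 = 2 - 1424 = -1422)
R = 10837728 (R = (10983 - 12567)*(-1422 - 5420) = -1584*(-6842) = 10837728)
J + R = 9257/1434 + 10837728 = 15541311209/1434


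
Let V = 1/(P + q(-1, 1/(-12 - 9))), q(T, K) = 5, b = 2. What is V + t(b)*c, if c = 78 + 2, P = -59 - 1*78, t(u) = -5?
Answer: -52801/132 ≈ -400.01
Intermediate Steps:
P = -137 (P = -59 - 78 = -137)
c = 80
V = -1/132 (V = 1/(-137 + 5) = 1/(-132) = -1/132 ≈ -0.0075758)
V + t(b)*c = -1/132 - 5*80 = -1/132 - 400 = -52801/132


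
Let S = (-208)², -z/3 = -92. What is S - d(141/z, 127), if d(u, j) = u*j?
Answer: 3974319/92 ≈ 43199.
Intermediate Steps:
z = 276 (z = -3*(-92) = 276)
S = 43264
d(u, j) = j*u
S - d(141/z, 127) = 43264 - 127*141/276 = 43264 - 127*141*(1/276) = 43264 - 127*47/92 = 43264 - 1*5969/92 = 43264 - 5969/92 = 3974319/92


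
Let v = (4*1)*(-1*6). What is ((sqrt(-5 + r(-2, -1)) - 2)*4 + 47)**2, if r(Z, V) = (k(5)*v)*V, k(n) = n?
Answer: 3361 + 312*sqrt(115) ≈ 6706.8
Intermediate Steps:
v = -24 (v = 4*(-6) = -24)
r(Z, V) = -120*V (r(Z, V) = (5*(-24))*V = -120*V)
((sqrt(-5 + r(-2, -1)) - 2)*4 + 47)**2 = ((sqrt(-5 - 120*(-1)) - 2)*4 + 47)**2 = ((sqrt(-5 + 120) - 2)*4 + 47)**2 = ((sqrt(115) - 2)*4 + 47)**2 = ((-2 + sqrt(115))*4 + 47)**2 = ((-8 + 4*sqrt(115)) + 47)**2 = (39 + 4*sqrt(115))**2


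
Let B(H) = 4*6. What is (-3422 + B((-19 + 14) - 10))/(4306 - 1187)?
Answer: -3398/3119 ≈ -1.0895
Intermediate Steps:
B(H) = 24
(-3422 + B((-19 + 14) - 10))/(4306 - 1187) = (-3422 + 24)/(4306 - 1187) = -3398/3119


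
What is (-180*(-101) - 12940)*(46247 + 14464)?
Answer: 318125640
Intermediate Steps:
(-180*(-101) - 12940)*(46247 + 14464) = (18180 - 12940)*60711 = 5240*60711 = 318125640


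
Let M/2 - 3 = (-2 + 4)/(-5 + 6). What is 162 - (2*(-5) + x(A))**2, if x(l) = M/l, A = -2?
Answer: -63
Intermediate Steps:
M = 10 (M = 6 + 2*((-2 + 4)/(-5 + 6)) = 6 + 2*(2/1) = 6 + 2*(2*1) = 6 + 2*2 = 6 + 4 = 10)
x(l) = 10/l
162 - (2*(-5) + x(A))**2 = 162 - (2*(-5) + 10/(-2))**2 = 162 - (-10 + 10*(-1/2))**2 = 162 - (-10 - 5)**2 = 162 - 1*(-15)**2 = 162 - 1*225 = 162 - 225 = -63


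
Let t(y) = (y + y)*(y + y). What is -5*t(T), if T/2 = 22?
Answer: -38720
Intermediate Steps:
T = 44 (T = 2*22 = 44)
t(y) = 4*y² (t(y) = (2*y)*(2*y) = 4*y²)
-5*t(T) = -20*44² = -20*1936 = -5*7744 = -38720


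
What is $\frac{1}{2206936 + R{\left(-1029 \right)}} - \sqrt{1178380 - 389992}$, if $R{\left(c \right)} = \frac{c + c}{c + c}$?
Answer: $\frac{1}{2206937} - 2 \sqrt{197097} \approx -887.91$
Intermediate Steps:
$R{\left(c \right)} = 1$ ($R{\left(c \right)} = \frac{2 c}{2 c} = 2 c \frac{1}{2 c} = 1$)
$\frac{1}{2206936 + R{\left(-1029 \right)}} - \sqrt{1178380 - 389992} = \frac{1}{2206936 + 1} - \sqrt{1178380 - 389992} = \frac{1}{2206937} - \sqrt{788388} = \frac{1}{2206937} - 2 \sqrt{197097}$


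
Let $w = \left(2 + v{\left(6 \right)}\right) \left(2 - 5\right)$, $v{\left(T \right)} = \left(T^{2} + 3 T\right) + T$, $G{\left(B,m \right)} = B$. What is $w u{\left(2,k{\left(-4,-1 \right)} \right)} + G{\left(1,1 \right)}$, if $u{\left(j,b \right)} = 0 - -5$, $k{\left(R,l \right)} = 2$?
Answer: $-929$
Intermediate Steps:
$u{\left(j,b \right)} = 5$ ($u{\left(j,b \right)} = 0 + 5 = 5$)
$v{\left(T \right)} = T^{2} + 4 T$
$w = -186$ ($w = \left(2 + 6 \left(4 + 6\right)\right) \left(2 - 5\right) = \left(2 + 6 \cdot 10\right) \left(2 - 5\right) = \left(2 + 60\right) \left(-3\right) = 62 \left(-3\right) = -186$)
$w u{\left(2,k{\left(-4,-1 \right)} \right)} + G{\left(1,1 \right)} = \left(-186\right) 5 + 1 = -930 + 1 = -929$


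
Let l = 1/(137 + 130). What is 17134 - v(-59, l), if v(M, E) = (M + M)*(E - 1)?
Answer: 4543390/267 ≈ 17016.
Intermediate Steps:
l = 1/267 ≈ 0.0037453
v(M, E) = 2*M*(-1 + E) (v(M, E) = (2*M)*(-1 + E) = 2*M*(-1 + E))
17134 - v(-59, l) = 17134 - 2*(-59)*(-1 + 1/267) = 17134 - 2*(-59)*(-266)/267 = 17134 - 1*31388/267 = 17134 - 31388/267 = 4543390/267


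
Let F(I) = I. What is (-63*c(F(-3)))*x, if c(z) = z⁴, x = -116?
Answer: 591948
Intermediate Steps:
(-63*c(F(-3)))*x = -63*(-3)⁴*(-116) = -63*81*(-116) = -5103*(-116) = 591948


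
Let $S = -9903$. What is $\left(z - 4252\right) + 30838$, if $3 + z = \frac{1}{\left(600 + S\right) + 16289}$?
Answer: $\frac{185708839}{6986} \approx 26583.0$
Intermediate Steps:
$z = - \frac{20957}{6986}$ ($z = -3 + \frac{1}{\left(600 - 9903\right) + 16289} = -3 + \frac{1}{-9303 + 16289} = -3 + \frac{1}{6986} = - \frac{20957}{6986} \approx -2.9999$)
$\left(z - 4252\right) + 30838 = \left(- \frac{20957}{6986} - 4252\right) + 30838 = - \frac{29725429}{6986} + 30838 = \frac{185708839}{6986}$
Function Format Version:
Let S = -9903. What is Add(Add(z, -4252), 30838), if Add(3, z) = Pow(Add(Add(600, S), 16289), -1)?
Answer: Rational(185708839, 6986) ≈ 26583.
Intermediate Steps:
z = Rational(-20957, 6986) (z = Add(-3, Pow(Add(Add(600, -9903), 16289), -1)) = Add(-3, Pow(Add(-9303, 16289), -1)) = Add(-3, Pow(6986, -1)) = Add(-3, Rational(1, 6986)) = Rational(-20957, 6986) ≈ -2.9999)
Add(Add(z, -4252), 30838) = Add(Add(Rational(-20957, 6986), -4252), 30838) = Add(Rational(-29725429, 6986), 30838) = Rational(185708839, 6986)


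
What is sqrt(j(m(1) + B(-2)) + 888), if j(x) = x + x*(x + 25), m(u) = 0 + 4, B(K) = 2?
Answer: 6*sqrt(30) ≈ 32.863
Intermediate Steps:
m(u) = 4
j(x) = x + x*(25 + x)
sqrt(j(m(1) + B(-2)) + 888) = sqrt((4 + 2)*(26 + (4 + 2)) + 888) = sqrt(6*(26 + 6) + 888) = sqrt(6*32 + 888) = sqrt(192 + 888) = sqrt(1080) = 6*sqrt(30)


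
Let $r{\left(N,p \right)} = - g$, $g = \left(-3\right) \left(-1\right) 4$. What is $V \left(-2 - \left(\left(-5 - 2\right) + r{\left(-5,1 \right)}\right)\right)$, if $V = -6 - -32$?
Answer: $442$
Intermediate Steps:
$g = 12$ ($g = 3 \cdot 4 = 12$)
$r{\left(N,p \right)} = -12$ ($r{\left(N,p \right)} = \left(-1\right) 12 = -12$)
$V = 26$ ($V = -6 + 32 = 26$)
$V \left(-2 - \left(\left(-5 - 2\right) + r{\left(-5,1 \right)}\right)\right) = 26 \left(-2 - \left(\left(-5 - 2\right) - 12\right)\right) = 26 \left(-2 - \left(-7 - 12\right)\right) = 26 \left(-2 - -19\right) = 26 \left(-2 + 19\right) = 26 \cdot 17 = 442$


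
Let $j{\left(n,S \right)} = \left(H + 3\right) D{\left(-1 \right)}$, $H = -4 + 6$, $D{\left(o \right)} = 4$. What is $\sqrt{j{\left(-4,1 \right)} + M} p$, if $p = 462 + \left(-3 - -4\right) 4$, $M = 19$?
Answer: $466 \sqrt{39} \approx 2910.2$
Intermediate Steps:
$H = 2$
$j{\left(n,S \right)} = 20$ ($j{\left(n,S \right)} = \left(2 + 3\right) 4 = 5 \cdot 4 = 20$)
$p = 466$ ($p = 462 + \left(-3 + 4\right) 4 = 462 + 1 \cdot 4 = 462 + 4 = 466$)
$\sqrt{j{\left(-4,1 \right)} + M} p = \sqrt{20 + 19} \cdot 466 = \sqrt{39} \cdot 466 = 466 \sqrt{39}$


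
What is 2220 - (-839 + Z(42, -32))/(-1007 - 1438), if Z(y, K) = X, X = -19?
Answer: 1809014/815 ≈ 2219.6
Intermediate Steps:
Z(y, K) = -19
2220 - (-839 + Z(42, -32))/(-1007 - 1438) = 2220 - (-839 - 19)/(-1007 - 1438) = 2220 - (-858)/(-2445) = 2220 - (-858)*(-1)/2445 = 2220 - 1*286/815 = 2220 - 286/815 = 1809014/815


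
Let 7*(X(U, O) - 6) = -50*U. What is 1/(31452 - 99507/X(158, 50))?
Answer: 7858/247846365 ≈ 3.1705e-5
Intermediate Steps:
X(U, O) = 6 - 50*U/7 (X(U, O) = 6 + (-50*U)/7 = 6 - 50*U/7)
1/(31452 - 99507/X(158, 50)) = 1/(31452 - 99507/(6 - 50/7*158)) = 1/(31452 - 99507/(6 - 7900/7)) = 1/(31452 - 99507/(-7858/7)) = 1/(31452 - 99507*(-7/7858)) = 1/(31452 + 696549/7858) = 1/(247846365/7858) = 7858/247846365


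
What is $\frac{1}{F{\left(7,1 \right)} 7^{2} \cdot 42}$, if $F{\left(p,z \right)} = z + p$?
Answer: $\frac{1}{16464} \approx 6.0739 \cdot 10^{-5}$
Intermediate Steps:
$F{\left(p,z \right)} = p + z$
$\frac{1}{F{\left(7,1 \right)} 7^{2} \cdot 42} = \frac{1}{\left(7 + 1\right) 7^{2} \cdot 42} = \frac{1}{8 \cdot 49 \cdot 42} = \frac{1}{392 \cdot 42} = \frac{1}{16464}$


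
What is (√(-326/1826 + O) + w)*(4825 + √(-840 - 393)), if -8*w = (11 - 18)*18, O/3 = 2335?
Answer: (4825 + 3*I*√137)*(57519 + 4*√5839002026)/3652 ≈ 4.7982e+5 + 3491.9*I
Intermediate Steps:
O = 7005 (O = 3*2335 = 7005)
w = 63/4 (w = -(11 - 18)*18/8 = -(-7)*18/8 = -⅛*(-126) = 63/4 ≈ 15.750)
(√(-326/1826 + O) + w)*(4825 + √(-840 - 393)) = (√(-326/1826 + 7005) + 63/4)*(4825 + √(-840 - 393)) = (√(-326*1/1826 + 7005) + 63/4)*(4825 + √(-1233)) = (√(-163/913 + 7005) + 63/4)*(4825 + 3*I*√137) = (√(6395402/913) + 63/4)*(4825 + 3*I*√137) = (√5839002026/913 + 63/4)*(4825 + 3*I*√137) = (63/4 + √5839002026/913)*(4825 + 3*I*√137) = (4825 + 3*I*√137)*(63/4 + √5839002026/913)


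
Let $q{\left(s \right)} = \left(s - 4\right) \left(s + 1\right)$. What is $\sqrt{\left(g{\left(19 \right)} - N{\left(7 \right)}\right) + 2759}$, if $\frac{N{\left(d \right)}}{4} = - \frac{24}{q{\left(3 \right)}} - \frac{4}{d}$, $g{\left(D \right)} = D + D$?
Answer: $\frac{\sqrt{135989}}{7} \approx 52.681$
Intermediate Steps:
$g{\left(D \right)} = 2 D$
$q{\left(s \right)} = \left(1 + s\right) \left(-4 + s\right)$ ($q{\left(s \right)} = \left(-4 + s\right) \left(1 + s\right) = \left(1 + s\right) \left(-4 + s\right)$)
$N{\left(d \right)} = 24 - \frac{16}{d}$ ($N{\left(d \right)} = 4 \left(- \frac{24}{-4 + 3^{2} - 9} - \frac{4}{d}\right) = 4 \left(- \frac{24}{-4 + 9 - 9} - \frac{4}{d}\right) = 4 \left(- \frac{24}{-4} - \frac{4}{d}\right) = 4 \left(\left(-24\right) \left(- \frac{1}{4}\right) - \frac{4}{d}\right) = 4 \left(6 - \frac{4}{d}\right) = 24 - \frac{16}{d}$)
$\sqrt{\left(g{\left(19 \right)} - N{\left(7 \right)}\right) + 2759} = \sqrt{\left(2 \cdot 19 - \left(24 - \frac{16}{7}\right)\right) + 2759} = \sqrt{\left(38 - \left(24 - \frac{16}{7}\right)\right) + 2759} = \sqrt{\left(38 - \frac{152}{7}\right) + 2759} = \sqrt{\frac{114}{7} + 2759} = \sqrt{\frac{19427}{7}} = \frac{\sqrt{135989}}{7}$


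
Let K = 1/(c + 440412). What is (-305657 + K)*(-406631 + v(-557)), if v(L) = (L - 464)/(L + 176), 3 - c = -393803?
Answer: 6583930690169317125/52972843 ≈ 1.2429e+11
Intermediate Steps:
c = 393806 (c = 3 - 1*(-393803) = 3 + 393803 = 393806)
K = 1/834218 (K = 1/(393806 + 440412) = 1/834218 ≈ 1.1987e-6)
v(L) = (-464 + L)/(176 + L)
(-305657 + K)*(-406631 + v(-557)) = (-305657 + 1/834218)*(-406631 + (-464 - 557)/(176 - 557)) = -254984571225*(-406631 - 1021/(-381))/834218 = -254984571225*(-406631 - 1/381*(-1021))/834218 = -254984571225*(-406631 + 1021/381)/834218 = -254984571225/834218*(-154925390/381) = 6583930690169317125/52972843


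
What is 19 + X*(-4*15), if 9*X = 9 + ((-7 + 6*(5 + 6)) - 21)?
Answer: -883/3 ≈ -294.33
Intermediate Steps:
X = 47/9 (X = (9 + ((-7 + 6*(5 + 6)) - 21))/9 = (9 + ((-7 + 6*11) - 21))/9 = (9 + ((-7 + 66) - 21))/9 = (9 + (59 - 21))/9 = (9 + 38)/9 = (1/9)*47 = 47/9 ≈ 5.2222)
19 + X*(-4*15) = 19 + 47*(-4*15)/9 = 19 + (47/9)*(-60) = 19 - 940/3 = -883/3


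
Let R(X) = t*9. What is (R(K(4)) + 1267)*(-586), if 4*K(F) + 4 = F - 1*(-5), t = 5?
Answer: -768832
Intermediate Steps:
K(F) = 1/4 + F/4 (K(F) = -1 + (F - 1*(-5))/4 = -1 + (F + 5)/4 = -1 + (5 + F)/4 = -1 + (5/4 + F/4) = 1/4 + F/4)
R(X) = 45 (R(X) = 5*9 = 45)
(R(K(4)) + 1267)*(-586) = (45 + 1267)*(-586) = 1312*(-586) = -768832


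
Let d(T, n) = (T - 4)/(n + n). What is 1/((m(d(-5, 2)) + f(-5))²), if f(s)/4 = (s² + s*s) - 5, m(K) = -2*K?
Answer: 4/136161 ≈ 2.9377e-5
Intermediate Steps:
d(T, n) = (-4 + T)/(2*n) (d(T, n) = (-4 + T)/((2*n)) = (-4 + T)*(1/(2*n)) = (-4 + T)/(2*n))
f(s) = -20 + 8*s² (f(s) = 4*((s² + s*s) - 5) = 4*((s² + s²) - 5) = 4*(2*s² - 5) = 4*(-5 + 2*s²) = -20 + 8*s²)
1/((m(d(-5, 2)) + f(-5))²) = 1/((-(-4 - 5)/2 + (-20 + 8*(-5)²))²) = 1/((-(-9)/2 + (-20 + 8*25))²) = 1/((-2*(-9/4) + (-20 + 200))²) = 1/((9/2 + 180)²) = 1/((369/2)²) = 1/(136161/4) = 4/136161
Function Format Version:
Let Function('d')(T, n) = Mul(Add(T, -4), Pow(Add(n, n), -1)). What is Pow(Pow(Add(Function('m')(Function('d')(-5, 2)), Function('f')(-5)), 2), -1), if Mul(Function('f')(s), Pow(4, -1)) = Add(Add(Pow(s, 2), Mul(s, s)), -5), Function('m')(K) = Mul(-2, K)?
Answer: Rational(4, 136161) ≈ 2.9377e-5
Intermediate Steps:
Function('d')(T, n) = Mul(Rational(1, 2), Pow(n, -1), Add(-4, T)) (Function('d')(T, n) = Mul(Add(-4, T), Pow(Mul(2, n), -1)) = Mul(Add(-4, T), Mul(Rational(1, 2), Pow(n, -1))) = Mul(Rational(1, 2), Pow(n, -1), Add(-4, T)))
Function('f')(s) = Add(-20, Mul(8, Pow(s, 2))) (Function('f')(s) = Mul(4, Add(Add(Pow(s, 2), Mul(s, s)), -5)) = Mul(4, Add(Add(Pow(s, 2), Pow(s, 2)), -5)) = Mul(4, Add(Mul(2, Pow(s, 2)), -5)) = Mul(4, Add(-5, Mul(2, Pow(s, 2)))) = Add(-20, Mul(8, Pow(s, 2))))
Pow(Pow(Add(Function('m')(Function('d')(-5, 2)), Function('f')(-5)), 2), -1) = Pow(Pow(Add(Mul(-2, Mul(Rational(1, 2), Pow(2, -1), Add(-4, -5))), Add(-20, Mul(8, Pow(-5, 2)))), 2), -1) = Pow(Pow(Add(Mul(-2, Mul(Rational(1, 2), Rational(1, 2), -9)), Add(-20, Mul(8, 25))), 2), -1) = Pow(Pow(Add(Mul(-2, Rational(-9, 4)), Add(-20, 200)), 2), -1) = Pow(Pow(Add(Rational(9, 2), 180), 2), -1) = Pow(Pow(Rational(369, 2), 2), -1) = Pow(Rational(136161, 4), -1) = Rational(4, 136161)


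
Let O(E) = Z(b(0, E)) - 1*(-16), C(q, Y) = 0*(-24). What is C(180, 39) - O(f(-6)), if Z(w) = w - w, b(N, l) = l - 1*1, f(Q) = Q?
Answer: -16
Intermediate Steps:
b(N, l) = -1 + l (b(N, l) = l - 1 = -1 + l)
Z(w) = 0
C(q, Y) = 0
O(E) = 16 (O(E) = 0 - 1*(-16) = 0 + 16 = 16)
C(180, 39) - O(f(-6)) = 0 - 1*16 = 0 - 16 = -16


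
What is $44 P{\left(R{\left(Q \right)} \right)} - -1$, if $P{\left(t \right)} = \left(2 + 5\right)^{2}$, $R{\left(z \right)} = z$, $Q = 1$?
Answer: $2157$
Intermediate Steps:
$P{\left(t \right)} = 49$ ($P{\left(t \right)} = 7^{2} = 49$)
$44 P{\left(R{\left(Q \right)} \right)} - -1 = 44 \cdot 49 - -1 = 2156 + \left(3 - 2\right) = 2156 + 1 = 2157$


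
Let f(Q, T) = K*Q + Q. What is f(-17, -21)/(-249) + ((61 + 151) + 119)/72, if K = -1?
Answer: 331/72 ≈ 4.5972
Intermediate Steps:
f(Q, T) = 0 (f(Q, T) = -Q + Q = 0)
f(-17, -21)/(-249) + ((61 + 151) + 119)/72 = 0/(-249) + ((61 + 151) + 119)/72 = 0*(-1/249) + (212 + 119)*(1/72) = 0 + 331*(1/72) = 0 + 331/72 = 331/72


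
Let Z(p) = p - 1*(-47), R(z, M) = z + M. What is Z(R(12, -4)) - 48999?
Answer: -48944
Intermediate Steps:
R(z, M) = M + z
Z(p) = 47 + p (Z(p) = p + 47 = 47 + p)
Z(R(12, -4)) - 48999 = (47 + (-4 + 12)) - 48999 = (47 + 8) - 48999 = 55 - 48999 = -48944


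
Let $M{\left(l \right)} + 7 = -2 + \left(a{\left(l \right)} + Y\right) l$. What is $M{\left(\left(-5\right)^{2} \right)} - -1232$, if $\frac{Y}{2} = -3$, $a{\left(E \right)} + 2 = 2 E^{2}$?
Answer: $32273$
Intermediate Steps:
$a{\left(E \right)} = -2 + 2 E^{2}$
$Y = -6$ ($Y = 2 \left(-3\right) = -6$)
$M{\left(l \right)} = -9 + l \left(-8 + 2 l^{2}\right)$ ($M{\left(l \right)} = -7 + \left(-2 + \left(\left(-2 + 2 l^{2}\right) - 6\right) l\right) = -7 + \left(-2 + \left(-8 + 2 l^{2}\right) l\right) = -7 + \left(-2 + l \left(-8 + 2 l^{2}\right)\right) = -9 + l \left(-8 + 2 l^{2}\right)$)
$M{\left(\left(-5\right)^{2} \right)} - -1232 = \left(-9 - 8 \left(-5\right)^{2} + 2 \left(\left(-5\right)^{2}\right)^{3}\right) - -1232 = \left(-9 - 200 + 2 \cdot 25^{3}\right) + 1232 = \left(-9 - 200 + 2 \cdot 15625\right) + 1232 = \left(-9 - 200 + 31250\right) + 1232 = 31041 + 1232 = 32273$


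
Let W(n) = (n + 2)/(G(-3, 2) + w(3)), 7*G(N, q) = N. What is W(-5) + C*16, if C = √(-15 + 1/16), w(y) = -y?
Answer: 7/8 + 4*I*√239 ≈ 0.875 + 61.839*I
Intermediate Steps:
G(N, q) = N/7
C = I*√239/4 (C = √(-15 + 1/16) = √(-239/16) = I*√239/4 ≈ 3.8649*I)
W(n) = -7/12 - 7*n/24 (W(n) = (n + 2)/((⅐)*(-3) - 1*3) = (2 + n)/(-3/7 - 3) = (2 + n)/(-24/7) = (2 + n)*(-7/24) = -7/12 - 7*n/24)
W(-5) + C*16 = (-7/12 - 7/24*(-5)) + (I*√239/4)*16 = (-7/12 + 35/24) + 4*I*√239 = 7/8 + 4*I*√239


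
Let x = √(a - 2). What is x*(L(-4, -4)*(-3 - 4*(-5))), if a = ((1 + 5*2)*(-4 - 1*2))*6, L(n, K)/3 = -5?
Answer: -255*I*√398 ≈ -5087.2*I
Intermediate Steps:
L(n, K) = -15 (L(n, K) = 3*(-5) = -15)
a = -396 (a = ((1 + 10)*(-4 - 2))*6 = (11*(-6))*6 = -66*6 = -396)
x = I*√398 (x = √(-396 - 2) = √(-398) = I*√398 ≈ 19.95*I)
x*(L(-4, -4)*(-3 - 4*(-5))) = (I*√398)*(-15*(-3 - 4*(-5))) = (I*√398)*(-15*(-3 + 20)) = (I*√398)*(-15*17) = (I*√398)*(-255) = -255*I*√398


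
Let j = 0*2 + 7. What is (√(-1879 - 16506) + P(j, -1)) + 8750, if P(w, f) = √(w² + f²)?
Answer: 8750 + 5*√2 + I*√18385 ≈ 8757.1 + 135.59*I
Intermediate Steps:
j = 7 (j = 0 + 7 = 7)
P(w, f) = √(f² + w²)
(√(-1879 - 16506) + P(j, -1)) + 8750 = (√(-1879 - 16506) + √((-1)² + 7²)) + 8750 = (√(-18385) + √(1 + 49)) + 8750 = (I*√18385 + √50) + 8750 = (I*√18385 + 5*√2) + 8750 = (5*√2 + I*√18385) + 8750 = 8750 + 5*√2 + I*√18385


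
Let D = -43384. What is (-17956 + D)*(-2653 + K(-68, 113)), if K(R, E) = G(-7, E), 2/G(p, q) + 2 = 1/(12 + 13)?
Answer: 7977082980/49 ≈ 1.6280e+8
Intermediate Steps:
G(p, q) = -50/49 (G(p, q) = 2/(-2 + 1/(12 + 13)) = 2/(-2 + 1/25) = 2/(-49/25) = 2*(-25/49) = -50/49)
K(R, E) = -50/49
(-17956 + D)*(-2653 + K(-68, 113)) = (-17956 - 43384)*(-2653 - 50/49) = -61340*(-130047/49) = 7977082980/49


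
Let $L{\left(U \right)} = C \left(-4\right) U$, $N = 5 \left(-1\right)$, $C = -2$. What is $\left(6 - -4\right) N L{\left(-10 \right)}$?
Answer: $4000$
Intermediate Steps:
$N = -5$
$L{\left(U \right)} = 8 U$ ($L{\left(U \right)} = \left(-2\right) \left(-4\right) U = 8 U$)
$\left(6 - -4\right) N L{\left(-10 \right)} = \left(6 - -4\right) \left(-5\right) 8 \left(-10\right) = \left(6 + 4\right) \left(-5\right) \left(-80\right) = 10 \left(-5\right) \left(-80\right) = \left(-50\right) \left(-80\right) = 4000$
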